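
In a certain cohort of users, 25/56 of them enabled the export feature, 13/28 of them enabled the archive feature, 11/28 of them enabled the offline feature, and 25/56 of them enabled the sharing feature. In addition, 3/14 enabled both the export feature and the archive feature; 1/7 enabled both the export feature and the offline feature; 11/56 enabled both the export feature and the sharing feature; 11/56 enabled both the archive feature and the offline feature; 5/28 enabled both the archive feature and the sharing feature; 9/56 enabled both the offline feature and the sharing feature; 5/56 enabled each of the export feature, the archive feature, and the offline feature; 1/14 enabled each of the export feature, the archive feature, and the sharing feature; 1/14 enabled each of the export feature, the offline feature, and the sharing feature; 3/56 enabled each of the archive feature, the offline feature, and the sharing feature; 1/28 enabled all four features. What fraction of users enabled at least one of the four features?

Using inclusion–exclusion:
P(at least one) = 25/56 + 13/28 + 11/28 + 25/56 − 3/14 − 1/7 − 11/56 − 11/56 − 5/28 − 9/56 + 5/56 + 1/14 + 1/14 + 3/56 − 1/28 = 51/56

51/56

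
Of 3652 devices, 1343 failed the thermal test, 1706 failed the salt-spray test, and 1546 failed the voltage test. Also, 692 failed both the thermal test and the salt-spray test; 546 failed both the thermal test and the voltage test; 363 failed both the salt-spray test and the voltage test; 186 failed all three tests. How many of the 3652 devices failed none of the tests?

|at least one| = 1343 + 1706 + 1546 − 692 − 546 − 363 + 186 = 3180
None: 3652 − 3180 = 472

472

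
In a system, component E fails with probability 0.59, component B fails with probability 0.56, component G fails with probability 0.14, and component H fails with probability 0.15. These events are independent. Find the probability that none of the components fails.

0.1318724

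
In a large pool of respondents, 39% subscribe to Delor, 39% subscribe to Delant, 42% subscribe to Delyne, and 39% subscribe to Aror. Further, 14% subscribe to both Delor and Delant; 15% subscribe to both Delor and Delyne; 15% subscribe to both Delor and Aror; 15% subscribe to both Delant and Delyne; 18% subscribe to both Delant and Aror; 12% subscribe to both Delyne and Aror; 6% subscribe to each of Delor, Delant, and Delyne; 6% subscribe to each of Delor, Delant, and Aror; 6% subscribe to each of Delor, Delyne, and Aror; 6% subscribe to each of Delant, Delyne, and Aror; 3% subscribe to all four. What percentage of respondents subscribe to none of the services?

9%

Inclusion–exclusion gives
P(at least one) = 39 + 39 + 42 + 39 − 14 − 15 − 15 − 15 − 18 − 12 + 6 + 6 + 6 + 6 − 3 = 91%
P(none) = 100% − 91% = 9%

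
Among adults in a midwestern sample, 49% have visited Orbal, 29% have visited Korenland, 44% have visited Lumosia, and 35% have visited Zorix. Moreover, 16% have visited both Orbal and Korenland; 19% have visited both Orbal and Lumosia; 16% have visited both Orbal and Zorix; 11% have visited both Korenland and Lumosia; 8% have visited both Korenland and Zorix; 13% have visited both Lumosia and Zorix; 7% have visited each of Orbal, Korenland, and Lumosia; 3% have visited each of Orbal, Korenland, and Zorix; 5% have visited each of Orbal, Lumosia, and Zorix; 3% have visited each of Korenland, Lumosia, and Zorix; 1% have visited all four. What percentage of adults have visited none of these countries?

9%

By inclusion-exclusion,
P(≥1) = 49 + 29 + 44 + 35 − 16 − 19 − 16 − 11 − 8 − 13 + 7 + 3 + 5 + 3 − 1 = 91%
P(none) = 100% − 91% = 9%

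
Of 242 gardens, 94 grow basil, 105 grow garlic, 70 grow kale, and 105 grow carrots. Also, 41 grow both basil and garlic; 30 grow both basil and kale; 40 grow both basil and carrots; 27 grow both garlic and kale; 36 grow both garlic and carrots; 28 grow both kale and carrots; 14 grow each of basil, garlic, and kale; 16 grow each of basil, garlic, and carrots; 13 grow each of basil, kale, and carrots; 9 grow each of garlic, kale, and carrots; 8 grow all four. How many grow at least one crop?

N(≥1) = 94 + 105 + 70 + 105 − 41 − 30 − 40 − 27 − 36 − 28 + 14 + 16 + 13 + 9 − 8 = 216

216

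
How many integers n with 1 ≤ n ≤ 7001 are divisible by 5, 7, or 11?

2637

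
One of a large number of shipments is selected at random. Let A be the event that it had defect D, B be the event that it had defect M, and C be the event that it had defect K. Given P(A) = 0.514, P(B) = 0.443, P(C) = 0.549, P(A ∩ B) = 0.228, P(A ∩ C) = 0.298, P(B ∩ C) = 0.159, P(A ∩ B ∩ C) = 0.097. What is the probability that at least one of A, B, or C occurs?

0.918

Using inclusion–exclusion:
P(A ∪ B ∪ C) = 0.514 + 0.443 + 0.549 − 0.228 − 0.298 − 0.159 + 0.097 = 0.918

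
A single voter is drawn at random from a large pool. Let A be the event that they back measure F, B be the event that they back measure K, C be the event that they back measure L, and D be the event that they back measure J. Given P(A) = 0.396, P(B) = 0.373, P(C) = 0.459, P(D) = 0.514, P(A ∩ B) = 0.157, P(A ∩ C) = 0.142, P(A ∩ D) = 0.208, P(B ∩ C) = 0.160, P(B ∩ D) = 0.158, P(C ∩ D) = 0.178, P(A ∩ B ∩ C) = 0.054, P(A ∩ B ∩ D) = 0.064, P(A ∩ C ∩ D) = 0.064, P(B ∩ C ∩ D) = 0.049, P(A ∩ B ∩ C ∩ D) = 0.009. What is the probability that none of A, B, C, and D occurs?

P(A ∪ B ∪ C ∪ D) = 0.396 + 0.373 + 0.459 + 0.514 − 0.157 − 0.142 − 0.208 − 0.160 − 0.158 − 0.178 + 0.054 + 0.064 + 0.064 + 0.049 − 0.009 = 0.961
P(none) = 1 − 0.961 = 0.039

0.039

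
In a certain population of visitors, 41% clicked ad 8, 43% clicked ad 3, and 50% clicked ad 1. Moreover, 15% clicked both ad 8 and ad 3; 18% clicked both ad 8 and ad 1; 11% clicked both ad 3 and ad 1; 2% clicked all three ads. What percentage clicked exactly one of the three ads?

By inclusion–exclusion (exactly-one form):
P(exactly one) = 41 + 43 + 50 − 2·15 − 2·18 − 2·11 + 3·2 = 52%

52%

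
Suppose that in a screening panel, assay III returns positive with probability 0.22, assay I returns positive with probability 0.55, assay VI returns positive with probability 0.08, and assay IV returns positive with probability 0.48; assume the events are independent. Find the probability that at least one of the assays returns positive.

P(none) = (1 − 0.22) × (1 − 0.55) × (1 − 0.08) × (1 − 0.48) = 0.78 × 0.45 × 0.92 × 0.52 = 0.1679184
P(at least one) = 1 − 0.1679184 = 0.8320816

0.8320816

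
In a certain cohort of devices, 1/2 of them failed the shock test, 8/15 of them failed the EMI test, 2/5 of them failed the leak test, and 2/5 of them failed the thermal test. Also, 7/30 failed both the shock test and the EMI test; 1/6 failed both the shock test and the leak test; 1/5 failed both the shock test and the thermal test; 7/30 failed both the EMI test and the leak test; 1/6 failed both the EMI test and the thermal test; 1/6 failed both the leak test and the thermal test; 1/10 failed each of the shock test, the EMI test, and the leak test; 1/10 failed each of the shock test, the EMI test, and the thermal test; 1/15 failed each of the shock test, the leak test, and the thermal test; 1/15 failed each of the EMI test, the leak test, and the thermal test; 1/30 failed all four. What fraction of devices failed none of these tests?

1/30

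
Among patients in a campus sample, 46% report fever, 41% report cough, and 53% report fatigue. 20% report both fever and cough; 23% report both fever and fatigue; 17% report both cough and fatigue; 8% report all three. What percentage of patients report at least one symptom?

88%

Using inclusion–exclusion:
P(union) = 46 + 41 + 53 − 20 − 23 − 17 + 8 = 88%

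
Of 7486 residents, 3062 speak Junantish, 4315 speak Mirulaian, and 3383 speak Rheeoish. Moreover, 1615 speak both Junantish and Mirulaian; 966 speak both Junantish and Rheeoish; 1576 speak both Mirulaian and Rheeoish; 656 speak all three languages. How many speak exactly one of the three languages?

4414

By inclusion–exclusion (exactly-one form):
N(exactly one) = 3062 + 4315 + 3383 − 2·1615 − 2·966 − 2·1576 + 3·656 = 4414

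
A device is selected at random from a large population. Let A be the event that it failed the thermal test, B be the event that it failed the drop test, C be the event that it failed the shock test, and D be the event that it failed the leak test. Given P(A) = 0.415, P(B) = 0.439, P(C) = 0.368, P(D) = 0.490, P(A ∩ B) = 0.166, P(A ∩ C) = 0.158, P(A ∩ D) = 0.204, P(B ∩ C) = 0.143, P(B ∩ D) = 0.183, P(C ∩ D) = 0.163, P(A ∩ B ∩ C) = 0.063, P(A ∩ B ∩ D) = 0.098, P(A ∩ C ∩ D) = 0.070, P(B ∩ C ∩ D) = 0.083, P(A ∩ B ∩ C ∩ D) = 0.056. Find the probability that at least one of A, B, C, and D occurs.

P(A ∪ B ∪ C ∪ D) = 0.415 + 0.439 + 0.368 + 0.490 − 0.166 − 0.158 − 0.204 − 0.143 − 0.183 − 0.163 + 0.063 + 0.098 + 0.070 + 0.083 − 0.056 = 0.953

0.953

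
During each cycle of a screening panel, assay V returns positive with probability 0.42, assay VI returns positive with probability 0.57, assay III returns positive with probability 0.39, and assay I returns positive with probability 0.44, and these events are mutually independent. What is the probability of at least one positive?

P(none) = (1 − 0.42) × (1 − 0.57) × (1 − 0.39) × (1 − 0.44) = 0.58 × 0.43 × 0.61 × 0.56 = 0.08519504
P(at least one) = 1 − 0.08519504 = 0.91480496

0.91480496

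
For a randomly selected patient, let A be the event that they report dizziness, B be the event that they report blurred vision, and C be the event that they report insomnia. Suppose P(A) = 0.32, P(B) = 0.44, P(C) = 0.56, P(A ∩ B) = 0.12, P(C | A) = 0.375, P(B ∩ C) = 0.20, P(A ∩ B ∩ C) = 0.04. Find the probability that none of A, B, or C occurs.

0.08

P(A ∩ C) = P(A)·P(C|A) = 0.32 × 0.375 = 0.12
Apply inclusion-exclusion:
P(A ∪ B ∪ C) = 0.32 + 0.44 + 0.56 − 0.12 − 0.12 − 0.20 + 0.04 = 0.92
P(none) = 1 − 0.92 = 0.08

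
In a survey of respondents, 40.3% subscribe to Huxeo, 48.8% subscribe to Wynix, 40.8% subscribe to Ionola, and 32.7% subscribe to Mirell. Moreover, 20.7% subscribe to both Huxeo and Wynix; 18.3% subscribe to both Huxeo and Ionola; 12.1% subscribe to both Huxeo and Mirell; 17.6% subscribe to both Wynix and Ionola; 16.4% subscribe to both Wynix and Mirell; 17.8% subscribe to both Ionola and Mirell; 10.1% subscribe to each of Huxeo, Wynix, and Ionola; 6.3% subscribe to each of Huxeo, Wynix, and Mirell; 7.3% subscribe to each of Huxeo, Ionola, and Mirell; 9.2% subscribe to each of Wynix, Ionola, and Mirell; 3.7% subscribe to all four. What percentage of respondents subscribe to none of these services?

P(union) = 40.3 + 48.8 + 40.8 + 32.7 − 20.7 − 18.3 − 12.1 − 17.6 − 16.4 − 17.8 + 10.1 + 6.3 + 7.3 + 9.2 − 3.7 = 88.9%
P(none) = 100% − 88.9% = 11.1%

11.1%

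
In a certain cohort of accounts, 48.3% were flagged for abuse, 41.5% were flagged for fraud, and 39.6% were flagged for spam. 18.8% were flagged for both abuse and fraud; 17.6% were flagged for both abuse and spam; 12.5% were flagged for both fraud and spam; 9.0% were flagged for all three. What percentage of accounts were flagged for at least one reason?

P(union) = 48.3 + 41.5 + 39.6 − 18.8 − 17.6 − 12.5 + 9.0 = 89.5%

89.5%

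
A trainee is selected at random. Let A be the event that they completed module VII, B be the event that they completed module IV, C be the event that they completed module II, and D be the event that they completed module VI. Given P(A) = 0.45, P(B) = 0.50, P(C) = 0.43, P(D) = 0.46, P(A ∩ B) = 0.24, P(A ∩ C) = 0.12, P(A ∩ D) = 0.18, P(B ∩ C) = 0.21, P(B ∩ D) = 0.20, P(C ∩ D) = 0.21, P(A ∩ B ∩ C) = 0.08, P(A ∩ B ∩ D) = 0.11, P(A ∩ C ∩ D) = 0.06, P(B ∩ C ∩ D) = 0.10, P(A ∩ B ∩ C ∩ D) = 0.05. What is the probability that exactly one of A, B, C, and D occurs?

Using the inclusion–exclusion count for exactly one event:
P(exactly one) = 0.45 + 0.50 + 0.43 + 0.46 − 2·0.24 − 2·0.12 − 2·0.18 − 2·0.21 − 2·0.20 − 2·0.21 + 3·0.08 + 3·0.11 + 3·0.06 + 3·0.10 − 4·0.05 = 0.37

0.37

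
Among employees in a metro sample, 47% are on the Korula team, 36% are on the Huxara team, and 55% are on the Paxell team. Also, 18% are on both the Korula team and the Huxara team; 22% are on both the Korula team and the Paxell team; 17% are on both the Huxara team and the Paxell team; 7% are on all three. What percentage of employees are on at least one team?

Inclusion–exclusion gives
P(≥1) = 47 + 36 + 55 − 18 − 22 − 17 + 7 = 88%

88%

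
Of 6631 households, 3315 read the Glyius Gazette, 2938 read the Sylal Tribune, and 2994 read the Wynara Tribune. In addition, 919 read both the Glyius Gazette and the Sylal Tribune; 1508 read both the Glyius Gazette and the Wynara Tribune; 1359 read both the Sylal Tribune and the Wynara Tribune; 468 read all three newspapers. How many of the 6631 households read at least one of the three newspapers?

5929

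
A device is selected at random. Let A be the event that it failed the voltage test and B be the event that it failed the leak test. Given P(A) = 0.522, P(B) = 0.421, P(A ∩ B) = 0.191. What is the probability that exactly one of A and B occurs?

0.561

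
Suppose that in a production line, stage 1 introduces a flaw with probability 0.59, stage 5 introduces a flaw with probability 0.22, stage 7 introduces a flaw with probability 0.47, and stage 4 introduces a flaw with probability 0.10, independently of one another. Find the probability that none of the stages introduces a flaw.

P(none) = (1 − 0.59) × (1 − 0.22) × (1 − 0.47) × (1 − 0.10) = 0.41 × 0.78 × 0.53 × 0.90 = 0.1525446

0.1525446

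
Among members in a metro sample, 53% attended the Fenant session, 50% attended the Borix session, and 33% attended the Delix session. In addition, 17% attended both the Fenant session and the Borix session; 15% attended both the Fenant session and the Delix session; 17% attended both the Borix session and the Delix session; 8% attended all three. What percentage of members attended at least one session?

95%

Inclusion–exclusion gives
P(at least one) = 53 + 50 + 33 − 17 − 15 − 17 + 8 = 95%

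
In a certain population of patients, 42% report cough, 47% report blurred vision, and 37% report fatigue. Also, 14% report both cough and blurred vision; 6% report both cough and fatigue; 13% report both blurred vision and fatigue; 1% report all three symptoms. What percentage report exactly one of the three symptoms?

By inclusion–exclusion (exactly-one form):
P(exactly one) = 42 + 47 + 37 − 2·14 − 2·6 − 2·13 + 3·1 = 63%

63%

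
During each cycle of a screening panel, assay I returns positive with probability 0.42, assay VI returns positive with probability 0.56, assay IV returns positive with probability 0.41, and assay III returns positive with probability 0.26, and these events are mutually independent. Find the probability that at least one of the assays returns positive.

0.88857968

P(none) = (1 − 0.42) × (1 − 0.56) × (1 − 0.41) × (1 − 0.26) = 0.58 × 0.44 × 0.59 × 0.74 = 0.11142032
P(at least one) = 1 − 0.11142032 = 0.88857968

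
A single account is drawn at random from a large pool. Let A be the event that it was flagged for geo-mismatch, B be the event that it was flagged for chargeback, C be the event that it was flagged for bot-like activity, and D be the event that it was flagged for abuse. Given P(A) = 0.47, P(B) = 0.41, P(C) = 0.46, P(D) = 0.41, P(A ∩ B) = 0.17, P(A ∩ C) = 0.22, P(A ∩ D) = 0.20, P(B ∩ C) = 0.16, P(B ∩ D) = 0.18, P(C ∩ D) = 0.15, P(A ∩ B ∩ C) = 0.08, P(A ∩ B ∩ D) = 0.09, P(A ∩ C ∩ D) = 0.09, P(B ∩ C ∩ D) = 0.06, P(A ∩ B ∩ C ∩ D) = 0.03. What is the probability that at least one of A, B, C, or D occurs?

0.96

P(A ∪ B ∪ C ∪ D) = 0.47 + 0.41 + 0.46 + 0.41 − 0.17 − 0.22 − 0.20 − 0.16 − 0.18 − 0.15 + 0.08 + 0.09 + 0.09 + 0.06 − 0.03 = 0.96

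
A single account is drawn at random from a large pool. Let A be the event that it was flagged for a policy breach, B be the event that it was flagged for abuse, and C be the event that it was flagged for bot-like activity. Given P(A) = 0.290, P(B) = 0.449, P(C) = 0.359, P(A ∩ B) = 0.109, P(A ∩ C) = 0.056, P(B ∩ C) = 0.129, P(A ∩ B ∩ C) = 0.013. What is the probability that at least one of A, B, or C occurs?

0.817

P(A ∪ B ∪ C) = 0.290 + 0.449 + 0.359 − 0.109 − 0.056 − 0.129 + 0.013 = 0.817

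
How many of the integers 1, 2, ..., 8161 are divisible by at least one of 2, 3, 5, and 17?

By inclusion–exclusion:
floor(8161/2) + floor(8161/3) + floor(8161/5) + floor(8161/17) − floor(8161/6) − floor(8161/10) − floor(8161/34) − floor(8161/15) − floor(8161/51) − floor(8161/85) + floor(8161/30) + floor(8161/102) + floor(8161/170) + floor(8161/255) − floor(8161/510) = 4080 + 2720 + 1632 + 480 − 1360 − 816 − 240 − 544 − 160 − 96 + 272 + 80 + 48 + 32 − 16 = 6112

6112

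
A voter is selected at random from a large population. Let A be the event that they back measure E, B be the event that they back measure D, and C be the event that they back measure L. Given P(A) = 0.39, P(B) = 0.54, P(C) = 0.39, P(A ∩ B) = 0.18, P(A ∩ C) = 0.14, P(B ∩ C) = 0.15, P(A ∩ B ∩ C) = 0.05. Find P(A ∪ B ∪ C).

By inclusion-exclusion,
P(A ∪ B ∪ C) = 0.39 + 0.54 + 0.39 − 0.18 − 0.14 − 0.15 + 0.05 = 0.90

0.90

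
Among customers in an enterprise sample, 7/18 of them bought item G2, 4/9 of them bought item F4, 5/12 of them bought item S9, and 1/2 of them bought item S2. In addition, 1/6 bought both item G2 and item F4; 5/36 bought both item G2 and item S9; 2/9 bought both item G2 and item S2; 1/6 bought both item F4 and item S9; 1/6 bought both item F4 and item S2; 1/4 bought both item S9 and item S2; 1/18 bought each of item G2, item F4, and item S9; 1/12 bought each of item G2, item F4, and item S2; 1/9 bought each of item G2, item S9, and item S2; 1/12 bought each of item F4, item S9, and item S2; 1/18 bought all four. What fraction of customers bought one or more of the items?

11/12

Apply inclusion-exclusion:
P(at least one) = 7/18 + 4/9 + 5/12 + 1/2 − 1/6 − 5/36 − 2/9 − 1/6 − 1/6 − 1/4 + 1/18 + 1/12 + 1/9 + 1/12 − 1/18 = 11/12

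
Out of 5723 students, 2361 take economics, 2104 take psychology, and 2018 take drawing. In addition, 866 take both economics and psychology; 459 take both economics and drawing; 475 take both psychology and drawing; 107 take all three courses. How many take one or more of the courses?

4790

By inclusion-exclusion,
N(≥1) = 2361 + 2104 + 2018 − 866 − 459 − 475 + 107 = 4790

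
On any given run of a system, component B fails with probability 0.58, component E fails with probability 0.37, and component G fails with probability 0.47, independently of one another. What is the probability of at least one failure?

0.859762

P(none) = (1 − 0.58) × (1 − 0.37) × (1 − 0.47) = 0.42 × 0.63 × 0.53 = 0.140238
P(at least one) = 1 − 0.140238 = 0.859762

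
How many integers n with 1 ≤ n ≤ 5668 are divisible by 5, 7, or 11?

2134

1133 + 809 + 515 − 161 − 103 − 73 + 14 = 2134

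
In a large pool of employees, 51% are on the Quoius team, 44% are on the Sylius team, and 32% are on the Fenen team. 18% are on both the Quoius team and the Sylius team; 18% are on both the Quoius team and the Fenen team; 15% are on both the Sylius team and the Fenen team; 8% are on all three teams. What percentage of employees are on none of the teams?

By inclusion-exclusion,
P(≥1) = 51 + 44 + 32 − 18 − 18 − 15 + 8 = 84%
P(none) = 100% − 84% = 16%

16%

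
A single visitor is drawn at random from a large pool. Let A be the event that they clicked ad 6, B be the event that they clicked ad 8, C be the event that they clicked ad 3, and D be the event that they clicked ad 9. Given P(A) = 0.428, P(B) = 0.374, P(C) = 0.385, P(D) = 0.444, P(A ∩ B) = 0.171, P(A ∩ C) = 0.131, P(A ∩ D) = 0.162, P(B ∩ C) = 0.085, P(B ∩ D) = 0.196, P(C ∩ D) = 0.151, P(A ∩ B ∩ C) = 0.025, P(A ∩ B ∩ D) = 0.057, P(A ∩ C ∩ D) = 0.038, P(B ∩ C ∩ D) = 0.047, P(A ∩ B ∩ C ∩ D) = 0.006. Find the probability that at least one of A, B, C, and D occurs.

P(A ∪ B ∪ C ∪ D) = 0.428 + 0.374 + 0.385 + 0.444 − 0.171 − 0.131 − 0.162 − 0.085 − 0.196 − 0.151 + 0.025 + 0.057 + 0.038 + 0.047 − 0.006 = 0.896

0.896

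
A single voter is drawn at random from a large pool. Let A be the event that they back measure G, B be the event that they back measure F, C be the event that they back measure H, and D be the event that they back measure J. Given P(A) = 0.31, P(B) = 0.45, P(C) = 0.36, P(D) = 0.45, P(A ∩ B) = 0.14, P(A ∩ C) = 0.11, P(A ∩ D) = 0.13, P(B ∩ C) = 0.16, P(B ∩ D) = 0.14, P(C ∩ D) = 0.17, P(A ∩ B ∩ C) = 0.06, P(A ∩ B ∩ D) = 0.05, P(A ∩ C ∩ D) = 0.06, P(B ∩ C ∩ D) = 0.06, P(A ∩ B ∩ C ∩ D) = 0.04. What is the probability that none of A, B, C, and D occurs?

P(A ∪ B ∪ C ∪ D) = 0.31 + 0.45 + 0.36 + 0.45 − 0.14 − 0.11 − 0.13 − 0.16 − 0.14 − 0.17 + 0.06 + 0.05 + 0.06 + 0.06 − 0.04 = 0.91
P(none) = 1 − 0.91 = 0.09

0.09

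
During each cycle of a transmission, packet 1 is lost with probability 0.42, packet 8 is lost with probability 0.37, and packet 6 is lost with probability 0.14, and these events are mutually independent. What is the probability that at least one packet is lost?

P(none) = (1 − 0.42) × (1 − 0.37) × (1 − 0.14) = 0.58 × 0.63 × 0.86 = 0.314244
P(at least one) = 1 − 0.314244 = 0.685756

0.685756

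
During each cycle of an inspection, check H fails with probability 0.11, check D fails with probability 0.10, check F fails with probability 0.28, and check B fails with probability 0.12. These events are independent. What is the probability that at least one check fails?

P(none) = (1 − 0.11) × (1 − 0.10) × (1 − 0.28) × (1 − 0.12) = 0.89 × 0.90 × 0.72 × 0.88 = 0.5075136
P(at least one) = 1 − 0.5075136 = 0.4924864

0.4924864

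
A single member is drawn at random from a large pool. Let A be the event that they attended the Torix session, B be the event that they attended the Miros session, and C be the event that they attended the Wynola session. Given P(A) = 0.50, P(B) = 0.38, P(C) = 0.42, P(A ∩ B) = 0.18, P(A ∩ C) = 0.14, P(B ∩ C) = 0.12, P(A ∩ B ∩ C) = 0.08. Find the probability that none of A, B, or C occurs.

0.06

Using inclusion–exclusion:
P(A ∪ B ∪ C) = 0.50 + 0.38 + 0.42 − 0.18 − 0.14 − 0.12 + 0.08 = 0.94
P(none) = 1 − 0.94 = 0.06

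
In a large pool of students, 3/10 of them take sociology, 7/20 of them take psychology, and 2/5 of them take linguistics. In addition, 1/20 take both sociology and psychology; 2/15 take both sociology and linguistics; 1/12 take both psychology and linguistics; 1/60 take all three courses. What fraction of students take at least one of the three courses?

Inclusion–exclusion gives
P(at least one) = 3/10 + 7/20 + 2/5 − 1/20 − 2/15 − 1/12 + 1/60 = 4/5

4/5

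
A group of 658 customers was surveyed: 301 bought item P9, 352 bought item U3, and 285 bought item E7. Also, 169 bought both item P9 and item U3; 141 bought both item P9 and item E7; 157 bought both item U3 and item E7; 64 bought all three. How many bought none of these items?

123

|at least one| = 301 + 352 + 285 − 169 − 141 − 157 + 64 = 535
None: 658 − 535 = 123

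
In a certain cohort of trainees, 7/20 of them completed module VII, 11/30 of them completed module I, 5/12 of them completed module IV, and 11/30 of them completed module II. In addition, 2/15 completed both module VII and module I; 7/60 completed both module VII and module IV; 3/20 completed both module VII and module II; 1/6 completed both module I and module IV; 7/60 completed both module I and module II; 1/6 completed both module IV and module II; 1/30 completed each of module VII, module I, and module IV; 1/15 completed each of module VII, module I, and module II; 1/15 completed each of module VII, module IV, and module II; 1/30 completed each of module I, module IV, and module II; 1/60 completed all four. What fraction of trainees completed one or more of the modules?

P(at least one) = 7/20 + 11/30 + 5/12 + 11/30 − 2/15 − 7/60 − 3/20 − 1/6 − 7/60 − 1/6 + 1/30 + 1/15 + 1/15 + 1/30 − 1/60 = 5/6

5/6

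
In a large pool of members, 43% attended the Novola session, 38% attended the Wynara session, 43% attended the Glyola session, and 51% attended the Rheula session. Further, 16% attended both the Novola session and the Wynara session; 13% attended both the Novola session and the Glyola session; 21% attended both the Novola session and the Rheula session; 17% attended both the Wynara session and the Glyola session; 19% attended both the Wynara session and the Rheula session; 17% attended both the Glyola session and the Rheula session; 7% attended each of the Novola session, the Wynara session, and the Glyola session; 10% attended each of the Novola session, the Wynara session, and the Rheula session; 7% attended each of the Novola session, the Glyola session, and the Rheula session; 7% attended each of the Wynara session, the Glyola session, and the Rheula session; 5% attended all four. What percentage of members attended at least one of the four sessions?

98%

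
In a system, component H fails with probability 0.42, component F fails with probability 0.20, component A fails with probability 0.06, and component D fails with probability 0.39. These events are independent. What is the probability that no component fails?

Independence gives P(none) = ∏(1 − pᵢ).
P(none) = (1 − 0.42) × (1 − 0.20) × (1 − 0.06) × (1 − 0.39) = 0.58 × 0.80 × 0.94 × 0.61 = 0.2660576

0.2660576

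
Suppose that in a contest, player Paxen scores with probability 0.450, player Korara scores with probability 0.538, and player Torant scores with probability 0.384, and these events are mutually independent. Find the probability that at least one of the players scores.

Independence gives P(none) = ∏(1 − pᵢ).
P(none) = (1 − 0.450) × (1 − 0.538) × (1 − 0.384) = 0.550 × 0.462 × 0.616 = 0.1565256
P(at least one) = 1 − 0.1565256 = 0.8434744

0.8434744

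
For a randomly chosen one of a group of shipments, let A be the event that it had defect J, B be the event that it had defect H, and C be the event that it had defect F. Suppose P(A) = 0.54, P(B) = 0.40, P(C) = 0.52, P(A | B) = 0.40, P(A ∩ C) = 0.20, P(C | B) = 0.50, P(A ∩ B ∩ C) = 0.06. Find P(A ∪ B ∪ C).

0.96

P(A ∩ B) = P(B)·P(A|B) = 0.40 × 0.40 = 0.16
P(B ∩ C) = P(B)·P(C|B) = 0.40 × 0.50 = 0.20
P(A ∪ B ∪ C) = 0.54 + 0.40 + 0.52 − 0.16 − 0.20 − 0.20 + 0.06 = 0.96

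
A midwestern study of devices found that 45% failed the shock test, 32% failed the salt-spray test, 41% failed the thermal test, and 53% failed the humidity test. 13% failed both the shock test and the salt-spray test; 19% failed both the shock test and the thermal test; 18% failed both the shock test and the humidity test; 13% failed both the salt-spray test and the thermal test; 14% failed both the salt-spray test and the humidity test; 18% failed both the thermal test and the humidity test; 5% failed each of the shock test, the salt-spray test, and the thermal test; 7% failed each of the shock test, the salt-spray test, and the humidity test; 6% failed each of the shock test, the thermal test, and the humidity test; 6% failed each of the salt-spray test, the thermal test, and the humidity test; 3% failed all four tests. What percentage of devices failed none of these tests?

3%

P(union) = 45 + 32 + 41 + 53 − 13 − 19 − 18 − 13 − 14 − 18 + 5 + 7 + 6 + 6 − 3 = 97%
P(none) = 100% − 97% = 3%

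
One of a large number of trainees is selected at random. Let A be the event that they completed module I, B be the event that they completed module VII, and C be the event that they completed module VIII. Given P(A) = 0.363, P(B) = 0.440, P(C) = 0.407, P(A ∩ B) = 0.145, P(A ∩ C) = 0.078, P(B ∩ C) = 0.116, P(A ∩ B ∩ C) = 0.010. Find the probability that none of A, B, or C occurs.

P(A ∪ B ∪ C) = 0.363 + 0.440 + 0.407 − 0.145 − 0.078 − 0.116 + 0.010 = 0.881
P(none) = 1 − 0.881 = 0.119

0.119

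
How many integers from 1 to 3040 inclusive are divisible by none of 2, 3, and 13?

935

1520 + 1013 + 233 − 506 − 116 − 77 + 38 = 2105
3040 − 2105 = 935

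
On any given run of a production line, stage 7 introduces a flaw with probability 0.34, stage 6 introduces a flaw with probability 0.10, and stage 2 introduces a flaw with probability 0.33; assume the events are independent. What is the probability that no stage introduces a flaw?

0.39798

Since the events are independent, P(none) is the product of the individual non-occurrence probabilities.
P(none) = (1 − 0.34) × (1 − 0.10) × (1 − 0.33) = 0.66 × 0.90 × 0.67 = 0.39798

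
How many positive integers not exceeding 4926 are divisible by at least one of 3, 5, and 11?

2537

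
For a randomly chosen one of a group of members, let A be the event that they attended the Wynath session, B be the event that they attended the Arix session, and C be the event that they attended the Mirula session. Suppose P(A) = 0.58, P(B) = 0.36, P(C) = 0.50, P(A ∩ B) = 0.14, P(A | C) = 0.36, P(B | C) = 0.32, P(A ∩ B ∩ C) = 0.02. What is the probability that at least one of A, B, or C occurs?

P(A ∩ C) = P(C)·P(A|C) = 0.50 × 0.36 = 0.18
P(B ∩ C) = P(C)·P(B|C) = 0.50 × 0.32 = 0.16
By inclusion-exclusion,
P(A ∪ B ∪ C) = 0.58 + 0.36 + 0.50 − 0.14 − 0.18 − 0.16 + 0.02 = 0.98

0.98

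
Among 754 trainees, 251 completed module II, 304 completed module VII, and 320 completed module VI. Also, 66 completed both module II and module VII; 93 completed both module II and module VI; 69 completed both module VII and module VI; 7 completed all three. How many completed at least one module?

Inclusion–exclusion gives
|union| = 251 + 304 + 320 − 66 − 93 − 69 + 7 = 654

654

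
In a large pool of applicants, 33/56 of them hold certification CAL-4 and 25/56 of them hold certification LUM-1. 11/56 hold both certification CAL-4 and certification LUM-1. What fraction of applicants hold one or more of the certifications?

Apply inclusion-exclusion:
P(at least one) = 33/56 + 25/56 − 11/56 = 47/56

47/56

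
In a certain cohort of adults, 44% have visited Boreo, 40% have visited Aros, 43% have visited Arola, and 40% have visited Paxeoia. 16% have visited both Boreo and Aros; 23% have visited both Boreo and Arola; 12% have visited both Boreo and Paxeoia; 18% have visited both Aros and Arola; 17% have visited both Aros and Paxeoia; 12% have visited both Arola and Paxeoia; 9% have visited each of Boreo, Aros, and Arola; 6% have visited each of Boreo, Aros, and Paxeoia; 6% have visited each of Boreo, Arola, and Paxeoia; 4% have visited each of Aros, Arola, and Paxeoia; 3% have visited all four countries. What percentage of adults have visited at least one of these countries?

P(at least one) = 44 + 40 + 43 + 40 − 16 − 23 − 12 − 18 − 17 − 12 + 9 + 6 + 6 + 4 − 3 = 91%

91%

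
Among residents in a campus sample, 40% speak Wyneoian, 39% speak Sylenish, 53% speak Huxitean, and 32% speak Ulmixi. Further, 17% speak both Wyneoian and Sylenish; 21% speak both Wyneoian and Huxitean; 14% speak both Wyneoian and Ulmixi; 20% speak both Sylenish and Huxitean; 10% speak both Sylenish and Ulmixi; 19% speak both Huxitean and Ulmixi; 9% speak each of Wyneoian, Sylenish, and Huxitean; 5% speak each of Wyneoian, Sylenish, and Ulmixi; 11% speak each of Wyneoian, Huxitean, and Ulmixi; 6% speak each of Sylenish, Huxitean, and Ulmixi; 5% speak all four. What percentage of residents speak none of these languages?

P(at least one) = 40 + 39 + 53 + 32 − 17 − 21 − 14 − 20 − 10 − 19 + 9 + 5 + 11 + 6 − 5 = 89%
P(none) = 100% − 89% = 11%

11%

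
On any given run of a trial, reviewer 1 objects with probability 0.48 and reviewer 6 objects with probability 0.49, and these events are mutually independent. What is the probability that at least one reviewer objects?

0.7348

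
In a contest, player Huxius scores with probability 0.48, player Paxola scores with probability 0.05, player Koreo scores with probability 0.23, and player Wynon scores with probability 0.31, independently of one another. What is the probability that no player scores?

0.2624622

Since the events are independent, P(none) is the product of the individual non-occurrence probabilities.
P(none) = (1 − 0.48) × (1 − 0.05) × (1 − 0.23) × (1 − 0.31) = 0.52 × 0.95 × 0.77 × 0.69 = 0.2624622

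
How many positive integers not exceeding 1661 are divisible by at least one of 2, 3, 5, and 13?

1252

Apply inclusion-exclusion:
830 + 553 + 332 + 127 − 276 − 166 − 63 − 110 − 42 − 25 + 55 + 21 + 12 + 8 − 4 = 1252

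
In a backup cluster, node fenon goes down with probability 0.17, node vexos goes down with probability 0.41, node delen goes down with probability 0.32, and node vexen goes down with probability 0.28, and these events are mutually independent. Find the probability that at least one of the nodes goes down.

P(none) = (1 − 0.17) × (1 − 0.41) × (1 − 0.32) × (1 − 0.28) = 0.83 × 0.59 × 0.68 × 0.72 = 0.23975712
P(at least one) = 1 − 0.23975712 = 0.76024288

0.76024288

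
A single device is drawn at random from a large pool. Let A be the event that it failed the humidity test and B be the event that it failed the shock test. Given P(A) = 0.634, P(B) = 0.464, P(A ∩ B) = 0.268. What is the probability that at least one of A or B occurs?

0.830

Using inclusion–exclusion:
P(A ∪ B) = 0.634 + 0.464 − 0.268 = 0.830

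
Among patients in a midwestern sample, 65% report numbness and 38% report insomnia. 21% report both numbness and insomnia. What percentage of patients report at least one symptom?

82%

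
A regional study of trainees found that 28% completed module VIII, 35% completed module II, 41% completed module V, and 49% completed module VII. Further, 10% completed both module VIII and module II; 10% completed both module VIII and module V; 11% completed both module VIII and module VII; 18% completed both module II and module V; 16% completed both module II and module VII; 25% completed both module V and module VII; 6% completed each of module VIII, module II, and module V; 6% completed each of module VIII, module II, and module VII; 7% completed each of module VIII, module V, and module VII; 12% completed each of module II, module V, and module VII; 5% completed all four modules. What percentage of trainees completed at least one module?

89%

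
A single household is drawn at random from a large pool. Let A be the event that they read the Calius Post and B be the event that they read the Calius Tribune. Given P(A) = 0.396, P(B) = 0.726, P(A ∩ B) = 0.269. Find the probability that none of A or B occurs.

P(A ∪ B) = 0.396 + 0.726 − 0.269 = 0.853
P(none) = 1 − 0.853 = 0.147

0.147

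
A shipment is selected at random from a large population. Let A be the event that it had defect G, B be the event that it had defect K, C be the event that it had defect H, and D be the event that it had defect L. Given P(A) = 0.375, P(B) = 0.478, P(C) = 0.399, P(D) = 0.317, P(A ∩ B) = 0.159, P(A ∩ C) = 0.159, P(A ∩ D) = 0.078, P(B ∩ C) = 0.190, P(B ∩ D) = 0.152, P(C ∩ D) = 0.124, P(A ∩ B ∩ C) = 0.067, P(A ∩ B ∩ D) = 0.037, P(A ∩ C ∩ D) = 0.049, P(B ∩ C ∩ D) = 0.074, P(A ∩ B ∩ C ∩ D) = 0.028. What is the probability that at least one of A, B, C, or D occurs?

P(A ∪ B ∪ C ∪ D) = 0.375 + 0.478 + 0.399 + 0.317 − 0.159 − 0.159 − 0.078 − 0.190 − 0.152 − 0.124 + 0.067 + 0.037 + 0.049 + 0.074 − 0.028 = 0.906

0.906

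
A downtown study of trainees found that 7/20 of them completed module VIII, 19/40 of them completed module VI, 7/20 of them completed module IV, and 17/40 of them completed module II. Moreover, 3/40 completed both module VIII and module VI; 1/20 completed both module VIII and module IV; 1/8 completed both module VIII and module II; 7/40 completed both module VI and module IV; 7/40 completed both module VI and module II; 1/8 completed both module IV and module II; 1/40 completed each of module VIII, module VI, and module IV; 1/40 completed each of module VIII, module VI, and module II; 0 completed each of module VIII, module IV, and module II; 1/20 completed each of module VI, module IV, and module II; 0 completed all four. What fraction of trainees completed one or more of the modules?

39/40

P(≥1) = 7/20 + 19/40 + 7/20 + 17/40 − 3/40 − 1/20 − 1/8 − 7/40 − 7/40 − 1/8 + 1/40 + 1/40 + 0 + 1/20 − 0 = 39/40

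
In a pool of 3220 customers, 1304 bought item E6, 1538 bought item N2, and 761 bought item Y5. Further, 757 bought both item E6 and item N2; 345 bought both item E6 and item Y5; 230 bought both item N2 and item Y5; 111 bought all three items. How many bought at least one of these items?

|at least one| = 1304 + 1538 + 761 − 757 − 345 − 230 + 111 = 2382

2382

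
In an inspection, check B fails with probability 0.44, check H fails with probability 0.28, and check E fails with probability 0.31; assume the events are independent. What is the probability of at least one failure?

0.721792

P(none) = (1 − 0.44) × (1 − 0.28) × (1 − 0.31) = 0.56 × 0.72 × 0.69 = 0.278208
P(at least one) = 1 − 0.278208 = 0.721792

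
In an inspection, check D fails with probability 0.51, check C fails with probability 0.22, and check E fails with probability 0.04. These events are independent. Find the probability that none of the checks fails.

0.366912

Since the events are independent, P(none) is the product of the individual non-occurrence probabilities.
P(none) = (1 − 0.51) × (1 − 0.22) × (1 − 0.04) = 0.49 × 0.78 × 0.96 = 0.366912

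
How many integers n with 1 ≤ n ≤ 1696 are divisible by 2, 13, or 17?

848 + 130 + 99 − 65 − 49 − 7 + 3 = 959

959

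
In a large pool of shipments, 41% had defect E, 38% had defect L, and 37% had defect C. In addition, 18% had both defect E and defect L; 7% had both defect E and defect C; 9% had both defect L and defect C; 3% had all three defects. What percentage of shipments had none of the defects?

15%

P(at least one) = 41 + 38 + 37 − 18 − 7 − 9 + 3 = 85%
P(none) = 100% − 85% = 15%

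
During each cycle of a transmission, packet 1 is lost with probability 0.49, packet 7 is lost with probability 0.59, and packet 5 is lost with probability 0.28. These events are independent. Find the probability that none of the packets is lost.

0.150552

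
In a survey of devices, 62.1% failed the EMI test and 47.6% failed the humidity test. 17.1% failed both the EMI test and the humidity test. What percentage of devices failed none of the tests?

7.4%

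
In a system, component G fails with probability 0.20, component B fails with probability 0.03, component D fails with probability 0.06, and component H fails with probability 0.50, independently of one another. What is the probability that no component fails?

0.36472

Since the events are independent, P(none) is the product of the individual non-occurrence probabilities.
P(none) = (1 − 0.20) × (1 − 0.03) × (1 − 0.06) × (1 − 0.50) = 0.80 × 0.97 × 0.94 × 0.50 = 0.36472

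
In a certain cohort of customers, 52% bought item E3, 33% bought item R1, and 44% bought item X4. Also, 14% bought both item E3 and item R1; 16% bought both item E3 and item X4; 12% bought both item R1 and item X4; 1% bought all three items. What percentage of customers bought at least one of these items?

Apply inclusion-exclusion:
P(at least one) = 52 + 33 + 44 − 14 − 16 − 12 + 1 = 88%

88%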